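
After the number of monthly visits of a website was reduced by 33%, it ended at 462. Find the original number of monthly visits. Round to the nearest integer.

690

The overall multiplier applied was 0.67.
So the original number of monthly visits was 462 ÷ 0.67 ≈ 690.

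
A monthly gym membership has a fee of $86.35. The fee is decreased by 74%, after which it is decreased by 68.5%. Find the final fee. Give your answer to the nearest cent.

After the 74% decrease: $86.35 × 0.26 = $22.451.
Apply the 68.5% decrease: $22.451 × 0.315 = $7.072065 ≈ $7.07.

$7.07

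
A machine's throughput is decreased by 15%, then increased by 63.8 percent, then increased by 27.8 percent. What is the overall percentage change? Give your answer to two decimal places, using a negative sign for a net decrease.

77.94%

The combined multiplier is 0.85 × 1.638 × 1.278 = 1.7793594.
That corresponds to an increase of 77.94%.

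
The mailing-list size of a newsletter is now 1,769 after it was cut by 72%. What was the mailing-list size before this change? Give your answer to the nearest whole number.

6,318

The overall multiplier applied was 0.28.
So the original mailing-list size was 1,769 ÷ 0.28 ≈ 6,318.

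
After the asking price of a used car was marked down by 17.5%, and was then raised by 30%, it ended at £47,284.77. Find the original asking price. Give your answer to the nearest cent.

Undoing the 30% increase: £47,284.77 ÷ 1.3 = £36372.9.
Undoing the 17.5% decrease: £36372.9 ÷ 0.825 ≈ £44,088.36.

£44,088.36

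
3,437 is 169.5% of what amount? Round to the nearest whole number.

3,437 ÷ 1.695 ≈ 2,028.

2,028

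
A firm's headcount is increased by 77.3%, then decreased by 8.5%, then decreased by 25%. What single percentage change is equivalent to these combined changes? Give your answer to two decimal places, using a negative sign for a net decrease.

21.67%

The combined multiplier is 1.773 × 0.915 × 0.75 = 1.21672125.
That corresponds to an increase of 21.67%.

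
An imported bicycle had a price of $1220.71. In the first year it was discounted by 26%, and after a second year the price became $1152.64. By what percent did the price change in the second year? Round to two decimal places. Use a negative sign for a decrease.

After the first year: $1220.71 × 0.74 = $903.3254.
Second-year multiplier: $1152.64 ÷ $903.3254 ≈ 1.275996.
That is a change of 27.60%.

27.60%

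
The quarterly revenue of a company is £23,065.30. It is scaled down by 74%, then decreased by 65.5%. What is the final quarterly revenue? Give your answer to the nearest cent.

£2,068.96

74% decrease: £23,065.30 × 0.26 = £5996.978.
Apply the 65.5% decrease: £5996.978 × 0.345 = £2068.95741 ≈ £2,068.96.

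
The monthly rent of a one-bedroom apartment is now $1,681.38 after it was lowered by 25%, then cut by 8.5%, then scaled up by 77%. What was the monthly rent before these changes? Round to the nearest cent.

The overall multiplier applied was 0.75 × 0.915 × 1.77 = 1.2146625.
So the original monthly rent was $1,681.38 ÷ 1.2146625 ≈ $1,384.24.

$1,384.24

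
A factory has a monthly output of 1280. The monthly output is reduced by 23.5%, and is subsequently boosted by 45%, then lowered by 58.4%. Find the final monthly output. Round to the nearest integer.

591

23.5% decrease: 1280 × 0.765 = 979.2.
After the 45% increase: 979.2 × 1.45 = 1419.84.
58.4% decrease: 1419.84 × 0.416 = 590.65344 ≈ 591.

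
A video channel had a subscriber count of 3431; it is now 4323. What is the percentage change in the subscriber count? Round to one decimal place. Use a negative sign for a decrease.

26.0%

Change: 4323 − 3431 = 892.
Relative to the original: 892 ÷ 3431 ≈ 26.0%.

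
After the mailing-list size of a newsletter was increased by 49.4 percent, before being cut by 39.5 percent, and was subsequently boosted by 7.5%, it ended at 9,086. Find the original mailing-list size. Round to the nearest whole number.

Undoing the 7.5% increase: 9,086 ÷ 1.075 ≈ 8452.093023.
Undoing the 39.5% decrease: 8452.093023 ÷ 0.605 ≈ 13970.401691.
Undoing the 49.4% increase: 13970.401691 ÷ 1.494 ≈ 9,351.

9,351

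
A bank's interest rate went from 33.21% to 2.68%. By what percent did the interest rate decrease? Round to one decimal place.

The change is 2.68 − 33.21 = -30.53 percentage points.
Relative to the original 33.21%, that is -30.53 ÷ 33.21 ≈ -91.9%.
So the interest rate fell by 91.9%.

91.9%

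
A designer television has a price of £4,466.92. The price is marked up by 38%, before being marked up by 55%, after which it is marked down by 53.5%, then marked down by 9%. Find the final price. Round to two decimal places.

After the 38% increase: £4,466.92 × 1.38 = £6164.3496.
55% increase: £6164.3496 × 1.55 = £9554.74188.
Apply the 53.5% decrease: £9554.74188 × 0.465 = £4442.9549742.
After the 9% decrease: £4442.9549742 × 0.91 = £4043.089026522 ≈ £4,043.09.

£4,043.09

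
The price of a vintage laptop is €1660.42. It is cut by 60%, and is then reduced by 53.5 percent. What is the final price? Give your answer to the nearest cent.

€308.84

After the 60% decrease: €1660.42 × 0.4 = €664.168.
Apply the 53.5% decrease: €664.168 × 0.465 = €308.83812 ≈ €308.84.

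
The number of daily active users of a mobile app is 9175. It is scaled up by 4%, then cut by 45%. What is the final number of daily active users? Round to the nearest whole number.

Each change multiplies by a factor: 1.04 × 0.55 = 0.572.
9175 × 0.572 = 5248.1 ≈ 5248.

5248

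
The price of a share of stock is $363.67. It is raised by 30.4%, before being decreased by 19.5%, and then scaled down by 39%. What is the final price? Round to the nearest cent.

Each change multiplies by a factor: 1.304 × 0.805 × 0.61 = 0.6403292.
$363.67 × 0.6403292 = $232.868520164 ≈ $232.87.

$232.87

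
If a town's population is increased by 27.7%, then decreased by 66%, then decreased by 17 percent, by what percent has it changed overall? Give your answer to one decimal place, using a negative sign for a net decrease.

-64.0%

A 27.7% increase multiplies by 1.277.
Then a 66% decrease: 1.277 × 0.34 = 0.43418.
Then a 17% decrease: 0.43418 × 0.83 = 0.3603694.
Overall factor 0.3603694, i.e. -64.0%.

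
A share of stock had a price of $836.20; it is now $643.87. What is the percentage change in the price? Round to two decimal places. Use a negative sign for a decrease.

Change: $643.87 − $836.20 = -$192.33.
Relative to the original: -$192.33 ÷ $836.20 ≈ -23.00%.

-23.00%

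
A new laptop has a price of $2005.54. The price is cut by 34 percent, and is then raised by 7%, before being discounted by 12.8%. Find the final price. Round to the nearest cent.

$1235.02

Each change multiplies by a factor: 0.66 × 1.07 × 0.872 = 0.6158064.
$2005.54 × 0.6158064 = $1235.024367456 ≈ $1235.02.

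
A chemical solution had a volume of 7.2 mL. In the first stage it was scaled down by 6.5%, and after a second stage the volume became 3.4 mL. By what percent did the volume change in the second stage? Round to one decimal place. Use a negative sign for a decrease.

-49.5%

After the first stage: 7.2 × 0.935 = 6.732.
Second-stage multiplier: 3.4 ÷ 6.732 ≈ 0.50505.
That is a change of -49.5%.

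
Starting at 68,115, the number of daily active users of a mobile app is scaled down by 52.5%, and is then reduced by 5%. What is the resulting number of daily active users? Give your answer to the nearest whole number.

30,737

Each change multiplies by a factor: 0.475 × 0.95 = 0.45125.
68,115 × 0.45125 = 30736.89375 ≈ 30,737.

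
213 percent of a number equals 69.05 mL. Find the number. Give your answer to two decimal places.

32.42 mL

69.05 mL ÷ 2.13 ≈ 32.42 mL.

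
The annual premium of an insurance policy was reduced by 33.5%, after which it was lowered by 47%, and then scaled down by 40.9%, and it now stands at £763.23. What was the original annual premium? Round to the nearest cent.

£3664.13

The overall multiplier applied was 0.665 × 0.53 × 0.591 = 0.20829795.
So the original annual premium was £763.23 ÷ 0.20829795 ≈ £3664.13.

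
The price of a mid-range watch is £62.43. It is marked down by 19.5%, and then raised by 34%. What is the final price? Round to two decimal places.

£67.34

After the 19.5% decrease: £62.43 × 0.805 = £50.25615.
34% increase: £50.25615 × 1.34 = £67.343241 ≈ £67.34.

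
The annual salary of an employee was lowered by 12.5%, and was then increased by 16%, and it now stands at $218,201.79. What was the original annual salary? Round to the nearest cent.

Undoing the 16% increase: $218,201.79 ÷ 1.16 ≈ $188104.991379.
Undoing the 12.5% decrease: $188104.991379 ÷ 0.875 ≈ $214,977.13.

$214,977.13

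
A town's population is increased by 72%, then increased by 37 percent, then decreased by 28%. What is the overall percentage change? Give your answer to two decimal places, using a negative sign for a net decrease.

A 72% increase multiplies by 1.72.
Then a 37% increase: 1.72 × 1.37 = 2.3564.
Then a 28% decrease: 2.3564 × 0.72 = 1.696608.
Overall factor 1.696608, i.e. 69.66%.

69.66%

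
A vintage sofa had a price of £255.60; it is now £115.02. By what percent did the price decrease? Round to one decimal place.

55.0%

Change: £115.02 − £255.60 = -£140.58.
Relative to the original: -£140.58 ÷ £255.60 = -55.0%.
So the price decreased by 55.0%.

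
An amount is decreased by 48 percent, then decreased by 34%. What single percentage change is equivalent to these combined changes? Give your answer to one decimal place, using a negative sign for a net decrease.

A 48% decrease multiplies by 0.52.
Then a 34% decrease: 0.52 × 0.66 = 0.3432.
Overall factor 0.3432, i.e. -65.7%.

-65.7%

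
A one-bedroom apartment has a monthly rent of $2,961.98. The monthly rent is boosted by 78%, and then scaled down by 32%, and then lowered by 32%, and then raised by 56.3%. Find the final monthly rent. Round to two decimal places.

$3,810.47

Each change multiplies by a factor: 1.78 × 0.68 × 0.68 × 1.563 = 1.286461536.
$2,961.98 × 1.286461536 = $3810.47334040128 ≈ $3,810.47.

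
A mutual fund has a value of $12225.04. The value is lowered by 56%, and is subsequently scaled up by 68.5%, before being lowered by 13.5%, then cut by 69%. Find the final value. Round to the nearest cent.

$2430.42

56% decrease: $12225.04 × 0.44 = $5379.0176.
Apply the 68.5% increase: $5379.0176 × 1.685 = $9063.644656.
13.5% decrease: $9063.644656 × 0.865 = $7840.05262744.
After the 69% decrease: $7840.05262744 × 0.31 = $2430.4163145064 ≈ $2430.42.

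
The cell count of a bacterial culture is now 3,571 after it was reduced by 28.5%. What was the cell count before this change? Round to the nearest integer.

4,994

The overall multiplier applied was 0.715.
So the original cell count was 3,571 ÷ 0.715 ≈ 4,994.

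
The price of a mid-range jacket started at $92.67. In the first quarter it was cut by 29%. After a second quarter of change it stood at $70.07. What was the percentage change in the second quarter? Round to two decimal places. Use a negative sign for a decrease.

6.50%

After the first quarter: $92.67 × 0.71 = $65.7957.
Second-quarter multiplier: $70.07 ÷ $65.7957 ≈ 1.064963.
That is a change of 6.50%.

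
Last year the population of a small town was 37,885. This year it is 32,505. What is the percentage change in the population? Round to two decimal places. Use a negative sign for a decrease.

Change: 32,505 − 37,885 = -5,380.
Relative to the original: -5,380 ÷ 37,885 ≈ -14.20%.

-14.20%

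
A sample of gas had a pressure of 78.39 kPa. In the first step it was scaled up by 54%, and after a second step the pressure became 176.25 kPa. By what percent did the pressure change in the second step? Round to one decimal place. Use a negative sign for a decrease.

46.0%

After the first step: 78.39 × 1.54 = 120.7206.
Second-step multiplier: 176.25 ÷ 120.7206 ≈ 1.45998.
That is a change of 46.0%.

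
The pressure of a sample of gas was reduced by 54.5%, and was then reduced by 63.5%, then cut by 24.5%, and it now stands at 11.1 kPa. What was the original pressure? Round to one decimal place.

Undoing the 24.5% decrease: 11.1 ÷ 0.755 ≈ 14.701987.
Undoing the 63.5% decrease: 14.701987 ÷ 0.365 ≈ 40.279416.
Undoing the 54.5% decrease: 40.279416 ÷ 0.455 ≈ 88.5 kPa.

88.5 kPa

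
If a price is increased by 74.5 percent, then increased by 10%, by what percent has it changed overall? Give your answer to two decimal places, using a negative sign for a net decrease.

A 74.5% increase multiplies by 1.745.
Then a 10% increase: 1.745 × 1.1 = 1.9195.
Overall factor 1.9195, i.e. 91.95%.

91.95%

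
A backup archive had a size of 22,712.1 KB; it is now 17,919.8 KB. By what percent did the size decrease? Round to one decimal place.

Change: 17,919.8 − 22,712.1 = -4,792.3.
Relative to the original: -4,792.3 ÷ 22,712.1 ≈ -21.1%.
So the size decreased by 21.1%.

21.1%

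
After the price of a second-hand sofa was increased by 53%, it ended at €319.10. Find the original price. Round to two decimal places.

The overall multiplier applied was 1.53.
So the original price was €319.10 ÷ 1.53 ≈ €208.56.

€208.56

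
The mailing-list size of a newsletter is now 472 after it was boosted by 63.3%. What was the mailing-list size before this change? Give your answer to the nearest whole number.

The overall multiplier applied was 1.633.
So the original mailing-list size was 472 ÷ 1.633 ≈ 289.

289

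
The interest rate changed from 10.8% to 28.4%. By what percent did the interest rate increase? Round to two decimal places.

The change is 28.4 − 10.8 = 17.6 percentage points.
Relative to the original 10.8%, that is 17.6 ÷ 10.8 ≈ 162.96%.
So the interest rate rose by 162.96%.

162.96%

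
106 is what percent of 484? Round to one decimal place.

21.9%

106 ÷ 484 ≈ 21.9%.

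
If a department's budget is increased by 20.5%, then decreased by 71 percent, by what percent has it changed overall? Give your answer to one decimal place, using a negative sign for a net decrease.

The combined multiplier is 1.205 × 0.29 = 0.34945.
That corresponds to a decrease of 65.1%.

-65.1%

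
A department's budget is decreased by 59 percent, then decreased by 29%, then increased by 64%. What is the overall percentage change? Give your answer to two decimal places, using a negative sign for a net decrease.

A 59% decrease multiplies by 0.41.
Then a 29% decrease: 0.41 × 0.71 = 0.2911.
Then a 64% increase: 0.2911 × 1.64 = 0.477404.
Overall factor 0.477404, i.e. -52.26%.

-52.26%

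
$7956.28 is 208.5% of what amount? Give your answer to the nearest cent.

$7956.28 ÷ 2.085 ≈ $3815.96.

$3815.96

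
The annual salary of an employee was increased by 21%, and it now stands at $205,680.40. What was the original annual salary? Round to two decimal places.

$169,983.80

The overall multiplier applied was 1.21.
So the original annual salary was $205,680.40 ÷ 1.21 ≈ $169,983.80.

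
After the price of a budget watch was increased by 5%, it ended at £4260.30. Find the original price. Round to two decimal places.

The overall multiplier applied was 1.05.
So the original price was £4260.30 ÷ 1.05 ≈ £4057.43.

£4057.43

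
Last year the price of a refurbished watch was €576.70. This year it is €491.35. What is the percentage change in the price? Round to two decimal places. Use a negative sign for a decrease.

Change: €491.35 − €576.70 = -€85.35.
Relative to the original: -€85.35 ÷ €576.70 ≈ -14.80%.

-14.80%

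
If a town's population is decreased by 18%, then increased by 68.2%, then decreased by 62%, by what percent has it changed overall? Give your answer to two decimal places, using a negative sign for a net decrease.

An 18% decrease multiplies by 0.82.
Then a 68.2% increase: 0.82 × 1.682 = 1.37924.
Then a 62% decrease: 1.37924 × 0.38 = 0.5241112.
Overall factor 0.5241112, i.e. -47.59%.

-47.59%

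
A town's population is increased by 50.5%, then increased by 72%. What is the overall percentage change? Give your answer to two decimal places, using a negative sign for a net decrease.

158.86%

A 50.5% increase multiplies by 1.505.
Then a 72% increase: 1.505 × 1.72 = 2.5886.
Overall factor 2.5886, i.e. 158.86%.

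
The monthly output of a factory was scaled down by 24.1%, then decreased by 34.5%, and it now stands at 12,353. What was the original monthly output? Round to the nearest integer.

The overall multiplier applied was 0.759 × 0.655 = 0.497145.
So the original monthly output was 12,353 ÷ 0.497145 ≈ 24,848.

24,848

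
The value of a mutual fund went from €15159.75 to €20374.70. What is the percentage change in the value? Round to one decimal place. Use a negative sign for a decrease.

34.4%

Change: €20374.70 − €15159.75 = €5214.95.
Relative to the original: €5214.95 ÷ €15159.75 ≈ 34.4%.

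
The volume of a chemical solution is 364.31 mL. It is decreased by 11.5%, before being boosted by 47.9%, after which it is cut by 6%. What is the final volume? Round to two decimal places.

448.24 mL

11.5% decrease: 364.31 × 0.885 = 322.41435.
Apply the 47.9% increase: 322.41435 × 1.479 = 476.85082365.
6% decrease: 476.85082365 × 0.94 = 448.239774231 ≈ 448.24.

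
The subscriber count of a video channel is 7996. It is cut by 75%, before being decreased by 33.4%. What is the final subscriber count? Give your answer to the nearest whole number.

1331

Each change multiplies by a factor: 0.25 × 0.666 = 0.1665.
7996 × 0.1665 = 1331.334 ≈ 1331.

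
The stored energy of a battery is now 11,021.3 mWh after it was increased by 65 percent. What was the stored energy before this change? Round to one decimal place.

The overall multiplier applied was 1.65.
So the original stored energy was 11,021.3 ÷ 1.65 ≈ 6,679.6 mWh.

6,679.6 mWh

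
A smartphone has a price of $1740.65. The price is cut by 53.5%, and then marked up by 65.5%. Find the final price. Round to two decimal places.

Each change multiplies by a factor: 0.465 × 1.655 = 0.769575.
$1740.65 × 0.769575 = $1339.56072375 ≈ $1339.56.

$1339.56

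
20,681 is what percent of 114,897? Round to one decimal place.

20,681 ÷ 114,897 ≈ 18.0%.

18.0%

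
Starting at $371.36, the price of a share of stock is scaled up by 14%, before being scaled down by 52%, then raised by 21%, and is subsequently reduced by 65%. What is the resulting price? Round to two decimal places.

$86.06

Each change multiplies by a factor: 1.14 × 0.48 × 1.21 × 0.35 = 0.2317392.
$371.36 × 0.2317392 = $86.058669312 ≈ $86.06.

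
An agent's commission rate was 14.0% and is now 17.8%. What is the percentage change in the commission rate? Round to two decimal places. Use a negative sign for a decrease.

27.14%

The change is 17.8 − 14.0 = 3.8 percentage points.
Relative to the original 14.0%, that is 3.8 ÷ 14.0 ≈ 27.14%.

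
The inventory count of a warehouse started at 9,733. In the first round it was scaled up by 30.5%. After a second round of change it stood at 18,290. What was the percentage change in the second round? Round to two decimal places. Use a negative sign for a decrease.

After the first round: 9,733 × 1.305 = 12701.565.
Second-round multiplier: 18,290 ÷ 12701.565 ≈ 1.43998.
That is a change of 44.00%.

44.00%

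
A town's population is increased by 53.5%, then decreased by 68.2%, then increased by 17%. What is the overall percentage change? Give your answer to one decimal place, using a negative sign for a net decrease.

-42.9%

A 53.5% increase multiplies by 1.535.
Then a 68.2% decrease: 1.535 × 0.318 = 0.48813.
Then a 17% increase: 0.48813 × 1.17 = 0.5711121.
Overall factor 0.5711121, i.e. -42.9%.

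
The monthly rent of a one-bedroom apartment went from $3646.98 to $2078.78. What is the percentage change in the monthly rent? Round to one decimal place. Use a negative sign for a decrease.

-43.0%

Change: $2078.78 − $3646.98 = -$1568.20.
Relative to the original: -$1568.20 ÷ $3646.98 ≈ -43.0%.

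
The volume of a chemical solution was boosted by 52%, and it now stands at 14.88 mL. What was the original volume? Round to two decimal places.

The overall multiplier applied was 1.52.
So the original volume was 14.88 ÷ 1.52 ≈ 9.79 mL.

9.79 mL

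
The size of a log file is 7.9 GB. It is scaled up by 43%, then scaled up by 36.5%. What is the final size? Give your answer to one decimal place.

Apply the 43% increase: 7.9 × 1.43 = 11.297.
Apply the 36.5% increase: 11.297 × 1.365 = 15.420405 ≈ 15.4.

15.4 GB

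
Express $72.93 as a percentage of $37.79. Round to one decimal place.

193.0%

$72.93 ÷ $37.79 ≈ 193.0%.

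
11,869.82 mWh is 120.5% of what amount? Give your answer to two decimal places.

11,869.82 mWh ÷ 1.205 ≈ 9,850.47 mWh.

9,850.47 mWh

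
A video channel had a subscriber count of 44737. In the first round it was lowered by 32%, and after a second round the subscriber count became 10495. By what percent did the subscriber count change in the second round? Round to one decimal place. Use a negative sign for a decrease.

After the first round: 44737 × 0.68 = 30421.16.
Second-round multiplier: 10495 ÷ 30421.16 ≈ 0.34499.
That is a change of -65.5%.

-65.5%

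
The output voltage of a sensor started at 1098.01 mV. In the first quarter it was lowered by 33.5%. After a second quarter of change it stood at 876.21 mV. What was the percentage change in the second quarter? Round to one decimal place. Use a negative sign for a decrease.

20.0%

After the first quarter: 1098.01 × 0.665 = 730.17665.
Second-quarter multiplier: 876.21 ÷ 730.17665 ≈ 1.2.
That is a change of 20.0%.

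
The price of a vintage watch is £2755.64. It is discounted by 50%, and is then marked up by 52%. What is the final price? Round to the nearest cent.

£2094.29

Each change multiplies by a factor: 0.5 × 1.52 = 0.76.
£2755.64 × 0.76 = £2094.2864 ≈ £2094.29.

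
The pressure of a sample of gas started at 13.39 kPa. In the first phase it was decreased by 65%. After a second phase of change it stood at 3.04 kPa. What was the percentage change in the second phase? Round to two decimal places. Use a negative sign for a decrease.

After the first phase: 13.39 × 0.35 = 4.6865.
Second-phase multiplier: 3.04 ÷ 4.6865 ≈ 0.648672.
That is a change of -35.13%.

-35.13%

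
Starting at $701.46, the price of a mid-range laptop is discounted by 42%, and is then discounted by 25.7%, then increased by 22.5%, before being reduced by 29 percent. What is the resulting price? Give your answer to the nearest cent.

42% decrease: $701.46 × 0.58 = $406.8468.
Apply the 25.7% decrease: $406.8468 × 0.743 = $302.2871724.
22.5% increase: $302.2871724 × 1.225 = $370.30178619.
After the 29% decrease: $370.30178619 × 0.71 = $262.9142681949 ≈ $262.91.

$262.91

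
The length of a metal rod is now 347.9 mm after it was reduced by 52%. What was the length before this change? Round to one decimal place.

724.8 mm

The overall multiplier applied was 0.48.
So the original length was 347.9 ÷ 0.48 ≈ 724.8 mm.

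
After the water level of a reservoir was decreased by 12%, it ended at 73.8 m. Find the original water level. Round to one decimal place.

The overall multiplier applied was 0.88.
So the original water level was 73.8 ÷ 0.88 ≈ 83.9 m.

83.9 m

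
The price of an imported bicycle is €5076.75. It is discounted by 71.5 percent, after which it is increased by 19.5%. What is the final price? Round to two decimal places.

€1729.01

Each change multiplies by a factor: 0.285 × 1.195 = 0.340575.
€5076.75 × 0.340575 = €1729.01413125 ≈ €1729.01.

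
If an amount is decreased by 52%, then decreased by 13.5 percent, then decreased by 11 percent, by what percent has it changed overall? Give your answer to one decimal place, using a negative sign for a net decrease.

The combined multiplier is 0.48 × 0.865 × 0.89 = 0.369528.
That corresponds to a decrease of 63.0%.

-63.0%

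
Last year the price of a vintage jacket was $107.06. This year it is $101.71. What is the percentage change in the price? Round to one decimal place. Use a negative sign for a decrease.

Change: $101.71 − $107.06 = -$5.35.
Relative to the original: -$5.35 ÷ $107.06 ≈ -5.0%.

-5.0%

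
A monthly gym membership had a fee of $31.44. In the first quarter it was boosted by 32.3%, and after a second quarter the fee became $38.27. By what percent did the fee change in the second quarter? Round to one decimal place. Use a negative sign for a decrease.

After the first quarter: $31.44 × 1.323 = $41.59512.
Second-quarter multiplier: $38.27 ÷ $41.59512 ≈ 0.92006.
That is a change of -8.0%.

-8.0%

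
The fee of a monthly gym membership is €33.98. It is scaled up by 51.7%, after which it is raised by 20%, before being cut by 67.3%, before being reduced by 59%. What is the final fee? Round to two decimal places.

Each change multiplies by a factor: 1.517 × 1.2 × 0.327 × 0.41 = 0.244061028.
€33.98 × 0.244061028 = €8.29319373144 ≈ €8.29.

€8.29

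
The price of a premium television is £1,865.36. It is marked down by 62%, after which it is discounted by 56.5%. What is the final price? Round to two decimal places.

62% decrease: £1,865.36 × 0.38 = £708.8368.
56.5% decrease: £708.8368 × 0.435 = £308.344008 ≈ £308.34.

£308.34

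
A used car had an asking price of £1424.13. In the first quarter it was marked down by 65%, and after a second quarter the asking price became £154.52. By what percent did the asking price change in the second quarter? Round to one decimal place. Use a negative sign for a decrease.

-69.0%

After the first quarter: £1424.13 × 0.35 = £498.4455.
Second-quarter multiplier: £154.52 ÷ £498.4455 ≈ 0.31.
That is a change of -69.0%.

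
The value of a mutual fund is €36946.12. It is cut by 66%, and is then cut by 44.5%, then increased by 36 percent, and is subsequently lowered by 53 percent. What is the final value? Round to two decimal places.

After the 66% decrease: €36946.12 × 0.34 = €12561.6808.
44.5% decrease: €12561.6808 × 0.555 = €6971.732844.
Apply the 36% increase: €6971.732844 × 1.36 = €9481.55666784.
After the 53% decrease: €9481.55666784 × 0.47 = €4456.3316338848 ≈ €4456.33.

€4456.33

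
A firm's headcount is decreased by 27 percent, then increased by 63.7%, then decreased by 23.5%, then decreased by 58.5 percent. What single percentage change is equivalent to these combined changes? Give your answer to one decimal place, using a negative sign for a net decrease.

-62.1%

A 27% decrease multiplies by 0.73.
Then a 63.7% increase: 0.73 × 1.637 = 1.19501.
Then a 23.5% decrease: 1.19501 × 0.765 = 0.91418265.
Then a 58.5% decrease: 0.91418265 × 0.415 = 0.37938579975.
Overall factor 0.37938579975, i.e. -62.1%.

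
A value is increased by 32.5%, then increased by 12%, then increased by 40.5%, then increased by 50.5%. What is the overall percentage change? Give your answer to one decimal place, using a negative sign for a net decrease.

213.8%

A 32.5% increase multiplies by 1.325.
Then a 12% increase: 1.325 × 1.12 = 1.484.
Then a 40.5% increase: 1.484 × 1.405 = 2.08502.
Then a 50.5% increase: 2.08502 × 1.505 = 3.1379551.
Overall factor 3.1379551, i.e. 213.8%.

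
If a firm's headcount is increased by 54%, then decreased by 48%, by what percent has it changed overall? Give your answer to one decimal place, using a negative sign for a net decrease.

-19.9%

The combined multiplier is 1.54 × 0.52 = 0.8008.
That corresponds to a decrease of 19.9%.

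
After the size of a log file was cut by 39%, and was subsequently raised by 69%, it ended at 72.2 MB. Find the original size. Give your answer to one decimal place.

The overall multiplier applied was 0.61 × 1.69 = 1.0309.
So the original size was 72.2 ÷ 1.0309 ≈ 70.0 MB.

70.0 MB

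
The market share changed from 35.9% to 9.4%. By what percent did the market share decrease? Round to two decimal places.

73.82%

The change is 9.4 − 35.9 = -26.5 percentage points.
Relative to the original 35.9%, that is -26.5 ÷ 35.9 ≈ -73.82%.
So the market share fell by 73.82%.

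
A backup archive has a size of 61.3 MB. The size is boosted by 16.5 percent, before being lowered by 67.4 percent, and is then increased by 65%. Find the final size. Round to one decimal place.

After the 16.5% increase: 61.3 × 1.165 = 71.4145.
67.4% decrease: 71.4145 × 0.326 = 23.281127.
65% increase: 23.281127 × 1.65 = 38.41385955 ≈ 38.4.

38.4 MB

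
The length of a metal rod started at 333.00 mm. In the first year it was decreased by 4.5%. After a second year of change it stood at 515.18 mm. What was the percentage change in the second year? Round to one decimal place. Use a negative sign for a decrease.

62.0%

After the first year: 333.00 × 0.955 = 318.015.
Second-year multiplier: 515.18 ÷ 318.015 ≈ 1.61999.
That is a change of 62.0%.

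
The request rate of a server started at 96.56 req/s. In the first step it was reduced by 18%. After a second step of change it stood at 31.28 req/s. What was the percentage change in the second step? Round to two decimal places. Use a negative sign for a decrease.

-60.49%

After the first step: 96.56 × 0.82 = 79.1792.
Second-step multiplier: 31.28 ÷ 79.1792 ≈ 0.395053.
That is a change of -60.49%.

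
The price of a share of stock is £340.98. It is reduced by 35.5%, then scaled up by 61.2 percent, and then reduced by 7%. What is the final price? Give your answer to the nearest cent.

35.5% decrease: £340.98 × 0.645 = £219.9321.
Apply the 61.2% increase: £219.9321 × 1.612 = £354.5305452.
Apply the 7% decrease: £354.5305452 × 0.93 = £329.713407036 ≈ £329.71.

£329.71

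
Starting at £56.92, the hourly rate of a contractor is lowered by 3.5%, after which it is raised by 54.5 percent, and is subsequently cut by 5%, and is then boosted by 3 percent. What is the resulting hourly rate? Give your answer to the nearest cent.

£83.04

Apply the 3.5% decrease: £56.92 × 0.965 = £54.9278.
54.5% increase: £54.9278 × 1.545 = £84.863451.
After the 5% decrease: £84.863451 × 0.95 = £80.62027845.
Apply the 3% increase: £80.62027845 × 1.03 = £83.0388868035 ≈ £83.04.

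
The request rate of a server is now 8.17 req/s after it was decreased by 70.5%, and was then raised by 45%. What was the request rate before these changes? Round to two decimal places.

19.10 req/s

Undoing the 45% increase: 8.17 ÷ 1.45 ≈ 5.634483.
Undoing the 70.5% decrease: 5.634483 ÷ 0.295 ≈ 19.10 req/s.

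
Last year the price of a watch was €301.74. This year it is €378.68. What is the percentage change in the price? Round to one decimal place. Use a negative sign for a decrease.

25.5%

Change: €378.68 − €301.74 = €76.94.
Relative to the original: €76.94 ÷ €301.74 ≈ 25.5%.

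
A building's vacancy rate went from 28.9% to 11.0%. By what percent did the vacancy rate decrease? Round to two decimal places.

61.94%

The change is 11.0 − 28.9 = -17.9 percentage points.
Relative to the original 28.9%, that is -17.9 ÷ 28.9 ≈ -61.94%.
So the vacancy rate fell by 61.94%.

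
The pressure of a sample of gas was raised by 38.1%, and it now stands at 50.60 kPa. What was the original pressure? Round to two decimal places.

The overall multiplier applied was 1.381.
So the original pressure was 50.60 ÷ 1.381 ≈ 36.64 kPa.

36.64 kPa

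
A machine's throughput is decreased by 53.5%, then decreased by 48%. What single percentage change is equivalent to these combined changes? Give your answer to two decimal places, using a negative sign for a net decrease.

-75.82%

A 53.5% decrease multiplies by 0.465.
Then a 48% decrease: 0.465 × 0.52 = 0.2418.
Overall factor 0.2418, i.e. -75.82%.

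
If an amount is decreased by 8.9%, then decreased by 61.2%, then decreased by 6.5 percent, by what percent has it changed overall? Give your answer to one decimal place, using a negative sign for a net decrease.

-67.0%

The combined multiplier is 0.911 × 0.388 × 0.935 = 0.33049258.
That corresponds to a decrease of 67.0%.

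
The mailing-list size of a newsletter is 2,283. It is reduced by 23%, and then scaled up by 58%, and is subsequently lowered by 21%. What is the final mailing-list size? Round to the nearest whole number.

Each change multiplies by a factor: 0.77 × 1.58 × 0.79 = 0.961114.
2,283 × 0.961114 = 2194.223262 ≈ 2,194.

2,194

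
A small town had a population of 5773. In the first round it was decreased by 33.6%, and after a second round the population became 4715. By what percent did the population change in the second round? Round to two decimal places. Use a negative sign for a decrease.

After the first round: 5773 × 0.664 = 3833.272.
Second-round multiplier: 4715 ÷ 3833.272 ≈ 1.23002.
That is a change of 23.00%.

23.00%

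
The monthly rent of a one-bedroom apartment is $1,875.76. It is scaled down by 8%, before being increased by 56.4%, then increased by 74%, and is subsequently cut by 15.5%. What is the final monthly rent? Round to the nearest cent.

$3,968.33

Each change multiplies by a factor: 0.92 × 1.564 × 1.74 × 0.845 = 2.115585264.
$1,875.76 × 2.115585264 = $3968.33021480064 ≈ $3,968.33.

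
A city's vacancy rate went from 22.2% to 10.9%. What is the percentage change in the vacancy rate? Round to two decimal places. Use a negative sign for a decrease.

-50.90%

The change is 10.9 − 22.2 = -11.3 percentage points.
Relative to the original 22.2%, that is -11.3 ÷ 22.2 ≈ -50.90%.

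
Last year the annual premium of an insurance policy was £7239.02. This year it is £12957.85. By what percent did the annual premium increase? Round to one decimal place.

Change: £12957.85 − £7239.02 = £5718.83.
Relative to the original: £5718.83 ÷ £7239.02 ≈ 79.0%.
So the annual premium increased by 79.0%.

79.0%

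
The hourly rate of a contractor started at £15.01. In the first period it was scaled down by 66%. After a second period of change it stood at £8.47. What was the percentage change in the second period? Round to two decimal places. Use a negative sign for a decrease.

After the first period: £15.01 × 0.34 = £5.1034.
Second-period multiplier: £8.47 ÷ £5.1034 ≈ 1.659678.
That is a change of 65.97%.

65.97%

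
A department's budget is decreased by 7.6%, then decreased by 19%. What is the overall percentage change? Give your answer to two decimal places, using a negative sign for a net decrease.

The combined multiplier is 0.924 × 0.81 = 0.74844.
That corresponds to a decrease of 25.16%.

-25.16%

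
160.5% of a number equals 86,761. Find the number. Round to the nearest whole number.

86,761 ÷ 1.605 ≈ 54,057.

54,057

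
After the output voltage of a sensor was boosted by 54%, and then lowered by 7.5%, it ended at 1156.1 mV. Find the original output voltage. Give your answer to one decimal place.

811.6 mV

Undoing the 7.5% decrease: 1156.1 ÷ 0.925 ≈ 1249.837838.
Undoing the 54% increase: 1249.837838 ÷ 1.54 ≈ 811.6 mV.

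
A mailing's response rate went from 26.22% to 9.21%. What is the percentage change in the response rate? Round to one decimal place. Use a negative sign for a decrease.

-64.9%

The change is 9.21 − 26.22 = -17.01 percentage points.
Relative to the original 26.22%, that is -17.01 ÷ 26.22 ≈ -64.9%.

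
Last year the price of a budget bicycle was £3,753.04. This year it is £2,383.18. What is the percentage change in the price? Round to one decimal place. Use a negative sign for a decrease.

Change: £2,383.18 − £3,753.04 = -£1,369.86.
Relative to the original: -£1,369.86 ÷ £3,753.04 ≈ -36.5%.

-36.5%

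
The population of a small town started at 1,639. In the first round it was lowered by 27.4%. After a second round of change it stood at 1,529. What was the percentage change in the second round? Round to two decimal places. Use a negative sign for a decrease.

After the first round: 1,639 × 0.726 = 1189.914.
Second-round multiplier: 1,529 ÷ 1189.914 ≈ 1.284967.
That is a change of 28.50%.

28.50%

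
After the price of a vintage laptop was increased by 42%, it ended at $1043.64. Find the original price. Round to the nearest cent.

$734.96

The overall multiplier applied was 1.42.
So the original price was $1043.64 ÷ 1.42 ≈ $734.96.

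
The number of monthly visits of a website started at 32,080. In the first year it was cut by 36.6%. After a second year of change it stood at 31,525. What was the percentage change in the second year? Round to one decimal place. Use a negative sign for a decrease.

55.0%

After the first year: 32,080 × 0.634 = 20338.72.
Second-year multiplier: 31,525 ÷ 20338.72 ≈ 1.55.
That is a change of 55.0%.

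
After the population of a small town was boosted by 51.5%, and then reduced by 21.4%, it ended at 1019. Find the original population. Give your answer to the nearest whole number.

856

Undoing the 21.4% decrease: 1019 ÷ 0.786 ≈ 1296.437659.
Undoing the 51.5% increase: 1296.437659 ÷ 1.515 ≈ 856.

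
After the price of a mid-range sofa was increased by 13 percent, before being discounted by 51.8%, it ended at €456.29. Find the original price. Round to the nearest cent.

Undoing the 51.8% decrease: €456.29 ÷ 0.482 ≈ €946.659751.
Undoing the 13% increase: €946.659751 ÷ 1.13 ≈ €837.75.

€837.75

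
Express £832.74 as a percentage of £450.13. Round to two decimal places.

£832.74 ÷ £450.13 ≈ 185.00%.

185.00%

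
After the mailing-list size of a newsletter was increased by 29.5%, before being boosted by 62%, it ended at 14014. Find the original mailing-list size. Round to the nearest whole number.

Undoing the 62% increase: 14014 ÷ 1.62 ≈ 8650.617284.
Undoing the 29.5% increase: 8650.617284 ÷ 1.295 ≈ 6680.

6680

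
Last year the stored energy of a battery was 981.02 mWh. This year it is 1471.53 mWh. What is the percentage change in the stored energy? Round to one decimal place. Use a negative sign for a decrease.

50.0%

Change: 1471.53 − 981.02 = 490.51.
Relative to the original: 490.51 ÷ 981.02 = 50.0%.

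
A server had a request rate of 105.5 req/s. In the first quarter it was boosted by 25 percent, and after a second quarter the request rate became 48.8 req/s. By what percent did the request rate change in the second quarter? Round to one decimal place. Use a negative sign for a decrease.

-63.0%

After the first quarter: 105.5 × 1.25 = 131.875.
Second-quarter multiplier: 48.8 ÷ 131.875 ≈ 0.37005.
That is a change of -63.0%.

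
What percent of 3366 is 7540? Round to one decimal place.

224.0%

7540 ÷ 3366 ≈ 224.0%.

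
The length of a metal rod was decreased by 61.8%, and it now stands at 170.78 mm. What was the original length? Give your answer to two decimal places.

The overall multiplier applied was 0.382.
So the original length was 170.78 ÷ 0.382 ≈ 447.07 mm.

447.07 mm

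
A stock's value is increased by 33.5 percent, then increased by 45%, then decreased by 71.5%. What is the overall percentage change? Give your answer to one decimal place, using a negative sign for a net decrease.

The combined multiplier is 1.335 × 1.45 × 0.285 = 0.55168875.
That corresponds to a decrease of 44.8%.

-44.8%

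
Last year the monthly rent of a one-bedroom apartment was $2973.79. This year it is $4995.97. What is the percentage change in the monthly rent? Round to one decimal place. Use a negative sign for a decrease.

Change: $4995.97 − $2973.79 = $2022.18.
Relative to the original: $2022.18 ÷ $2973.79 ≈ 68.0%.

68.0%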